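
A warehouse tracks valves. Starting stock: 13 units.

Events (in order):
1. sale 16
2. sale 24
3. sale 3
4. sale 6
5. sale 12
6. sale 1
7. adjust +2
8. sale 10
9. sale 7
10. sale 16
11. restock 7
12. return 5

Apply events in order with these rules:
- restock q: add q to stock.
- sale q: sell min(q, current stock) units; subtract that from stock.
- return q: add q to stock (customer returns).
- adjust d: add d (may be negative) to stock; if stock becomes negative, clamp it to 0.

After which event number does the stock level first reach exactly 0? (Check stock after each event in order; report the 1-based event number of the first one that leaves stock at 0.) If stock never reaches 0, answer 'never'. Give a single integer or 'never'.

Processing events:
Start: stock = 13
  Event 1 (sale 16): sell min(16,13)=13. stock: 13 - 13 = 0. total_sold = 13
  Event 2 (sale 24): sell min(24,0)=0. stock: 0 - 0 = 0. total_sold = 13
  Event 3 (sale 3): sell min(3,0)=0. stock: 0 - 0 = 0. total_sold = 13
  Event 4 (sale 6): sell min(6,0)=0. stock: 0 - 0 = 0. total_sold = 13
  Event 5 (sale 12): sell min(12,0)=0. stock: 0 - 0 = 0. total_sold = 13
  Event 6 (sale 1): sell min(1,0)=0. stock: 0 - 0 = 0. total_sold = 13
  Event 7 (adjust +2): 0 + 2 = 2
  Event 8 (sale 10): sell min(10,2)=2. stock: 2 - 2 = 0. total_sold = 15
  Event 9 (sale 7): sell min(7,0)=0. stock: 0 - 0 = 0. total_sold = 15
  Event 10 (sale 16): sell min(16,0)=0. stock: 0 - 0 = 0. total_sold = 15
  Event 11 (restock 7): 0 + 7 = 7
  Event 12 (return 5): 7 + 5 = 12
Final: stock = 12, total_sold = 15

First zero at event 1.

Answer: 1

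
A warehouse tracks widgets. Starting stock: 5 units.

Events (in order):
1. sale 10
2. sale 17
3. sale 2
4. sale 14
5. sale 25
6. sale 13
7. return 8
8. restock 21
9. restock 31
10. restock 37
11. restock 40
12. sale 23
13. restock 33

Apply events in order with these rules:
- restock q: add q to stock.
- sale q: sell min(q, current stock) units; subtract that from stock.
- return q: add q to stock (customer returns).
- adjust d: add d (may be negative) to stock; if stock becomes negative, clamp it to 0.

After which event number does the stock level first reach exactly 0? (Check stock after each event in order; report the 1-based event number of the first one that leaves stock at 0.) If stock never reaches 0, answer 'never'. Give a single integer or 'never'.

Processing events:
Start: stock = 5
  Event 1 (sale 10): sell min(10,5)=5. stock: 5 - 5 = 0. total_sold = 5
  Event 2 (sale 17): sell min(17,0)=0. stock: 0 - 0 = 0. total_sold = 5
  Event 3 (sale 2): sell min(2,0)=0. stock: 0 - 0 = 0. total_sold = 5
  Event 4 (sale 14): sell min(14,0)=0. stock: 0 - 0 = 0. total_sold = 5
  Event 5 (sale 25): sell min(25,0)=0. stock: 0 - 0 = 0. total_sold = 5
  Event 6 (sale 13): sell min(13,0)=0. stock: 0 - 0 = 0. total_sold = 5
  Event 7 (return 8): 0 + 8 = 8
  Event 8 (restock 21): 8 + 21 = 29
  Event 9 (restock 31): 29 + 31 = 60
  Event 10 (restock 37): 60 + 37 = 97
  Event 11 (restock 40): 97 + 40 = 137
  Event 12 (sale 23): sell min(23,137)=23. stock: 137 - 23 = 114. total_sold = 28
  Event 13 (restock 33): 114 + 33 = 147
Final: stock = 147, total_sold = 28

First zero at event 1.

Answer: 1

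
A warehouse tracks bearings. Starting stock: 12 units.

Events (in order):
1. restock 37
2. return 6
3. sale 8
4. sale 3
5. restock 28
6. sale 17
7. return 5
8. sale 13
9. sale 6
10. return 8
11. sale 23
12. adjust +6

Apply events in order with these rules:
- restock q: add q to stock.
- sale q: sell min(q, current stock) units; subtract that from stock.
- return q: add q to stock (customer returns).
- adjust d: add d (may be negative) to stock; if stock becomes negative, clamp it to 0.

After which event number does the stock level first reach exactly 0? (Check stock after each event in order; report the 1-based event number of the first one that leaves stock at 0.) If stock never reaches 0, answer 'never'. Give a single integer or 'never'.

Processing events:
Start: stock = 12
  Event 1 (restock 37): 12 + 37 = 49
  Event 2 (return 6): 49 + 6 = 55
  Event 3 (sale 8): sell min(8,55)=8. stock: 55 - 8 = 47. total_sold = 8
  Event 4 (sale 3): sell min(3,47)=3. stock: 47 - 3 = 44. total_sold = 11
  Event 5 (restock 28): 44 + 28 = 72
  Event 6 (sale 17): sell min(17,72)=17. stock: 72 - 17 = 55. total_sold = 28
  Event 7 (return 5): 55 + 5 = 60
  Event 8 (sale 13): sell min(13,60)=13. stock: 60 - 13 = 47. total_sold = 41
  Event 9 (sale 6): sell min(6,47)=6. stock: 47 - 6 = 41. total_sold = 47
  Event 10 (return 8): 41 + 8 = 49
  Event 11 (sale 23): sell min(23,49)=23. stock: 49 - 23 = 26. total_sold = 70
  Event 12 (adjust +6): 26 + 6 = 32
Final: stock = 32, total_sold = 70

Stock never reaches 0.

Answer: never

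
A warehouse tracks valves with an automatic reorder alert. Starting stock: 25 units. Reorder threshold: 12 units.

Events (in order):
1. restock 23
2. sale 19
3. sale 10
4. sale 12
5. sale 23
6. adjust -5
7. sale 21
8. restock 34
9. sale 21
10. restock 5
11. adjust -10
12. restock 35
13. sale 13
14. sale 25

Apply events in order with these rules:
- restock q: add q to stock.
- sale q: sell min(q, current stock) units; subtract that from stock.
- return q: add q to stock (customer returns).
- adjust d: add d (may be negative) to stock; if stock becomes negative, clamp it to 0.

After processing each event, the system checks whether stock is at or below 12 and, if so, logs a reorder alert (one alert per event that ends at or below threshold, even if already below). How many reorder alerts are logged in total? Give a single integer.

Processing events:
Start: stock = 25
  Event 1 (restock 23): 25 + 23 = 48
  Event 2 (sale 19): sell min(19,48)=19. stock: 48 - 19 = 29. total_sold = 19
  Event 3 (sale 10): sell min(10,29)=10. stock: 29 - 10 = 19. total_sold = 29
  Event 4 (sale 12): sell min(12,19)=12. stock: 19 - 12 = 7. total_sold = 41
  Event 5 (sale 23): sell min(23,7)=7. stock: 7 - 7 = 0. total_sold = 48
  Event 6 (adjust -5): 0 + -5 = 0 (clamped to 0)
  Event 7 (sale 21): sell min(21,0)=0. stock: 0 - 0 = 0. total_sold = 48
  Event 8 (restock 34): 0 + 34 = 34
  Event 9 (sale 21): sell min(21,34)=21. stock: 34 - 21 = 13. total_sold = 69
  Event 10 (restock 5): 13 + 5 = 18
  Event 11 (adjust -10): 18 + -10 = 8
  Event 12 (restock 35): 8 + 35 = 43
  Event 13 (sale 13): sell min(13,43)=13. stock: 43 - 13 = 30. total_sold = 82
  Event 14 (sale 25): sell min(25,30)=25. stock: 30 - 25 = 5. total_sold = 107
Final: stock = 5, total_sold = 107

Checking against threshold 12:
  After event 1: stock=48 > 12
  After event 2: stock=29 > 12
  After event 3: stock=19 > 12
  After event 4: stock=7 <= 12 -> ALERT
  After event 5: stock=0 <= 12 -> ALERT
  After event 6: stock=0 <= 12 -> ALERT
  After event 7: stock=0 <= 12 -> ALERT
  After event 8: stock=34 > 12
  After event 9: stock=13 > 12
  After event 10: stock=18 > 12
  After event 11: stock=8 <= 12 -> ALERT
  After event 12: stock=43 > 12
  After event 13: stock=30 > 12
  After event 14: stock=5 <= 12 -> ALERT
Alert events: [4, 5, 6, 7, 11, 14]. Count = 6

Answer: 6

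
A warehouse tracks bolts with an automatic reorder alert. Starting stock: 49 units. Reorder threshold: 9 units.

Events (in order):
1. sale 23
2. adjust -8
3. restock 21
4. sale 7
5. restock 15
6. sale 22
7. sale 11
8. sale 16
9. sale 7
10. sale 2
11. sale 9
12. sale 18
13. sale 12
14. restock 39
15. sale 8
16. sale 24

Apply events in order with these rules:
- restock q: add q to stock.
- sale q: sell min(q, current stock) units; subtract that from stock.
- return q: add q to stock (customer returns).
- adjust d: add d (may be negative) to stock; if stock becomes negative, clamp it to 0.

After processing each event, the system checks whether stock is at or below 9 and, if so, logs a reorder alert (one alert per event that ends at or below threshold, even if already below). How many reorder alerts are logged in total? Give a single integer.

Answer: 7

Derivation:
Processing events:
Start: stock = 49
  Event 1 (sale 23): sell min(23,49)=23. stock: 49 - 23 = 26. total_sold = 23
  Event 2 (adjust -8): 26 + -8 = 18
  Event 3 (restock 21): 18 + 21 = 39
  Event 4 (sale 7): sell min(7,39)=7. stock: 39 - 7 = 32. total_sold = 30
  Event 5 (restock 15): 32 + 15 = 47
  Event 6 (sale 22): sell min(22,47)=22. stock: 47 - 22 = 25. total_sold = 52
  Event 7 (sale 11): sell min(11,25)=11. stock: 25 - 11 = 14. total_sold = 63
  Event 8 (sale 16): sell min(16,14)=14. stock: 14 - 14 = 0. total_sold = 77
  Event 9 (sale 7): sell min(7,0)=0. stock: 0 - 0 = 0. total_sold = 77
  Event 10 (sale 2): sell min(2,0)=0. stock: 0 - 0 = 0. total_sold = 77
  Event 11 (sale 9): sell min(9,0)=0. stock: 0 - 0 = 0. total_sold = 77
  Event 12 (sale 18): sell min(18,0)=0. stock: 0 - 0 = 0. total_sold = 77
  Event 13 (sale 12): sell min(12,0)=0. stock: 0 - 0 = 0. total_sold = 77
  Event 14 (restock 39): 0 + 39 = 39
  Event 15 (sale 8): sell min(8,39)=8. stock: 39 - 8 = 31. total_sold = 85
  Event 16 (sale 24): sell min(24,31)=24. stock: 31 - 24 = 7. total_sold = 109
Final: stock = 7, total_sold = 109

Checking against threshold 9:
  After event 1: stock=26 > 9
  After event 2: stock=18 > 9
  After event 3: stock=39 > 9
  After event 4: stock=32 > 9
  After event 5: stock=47 > 9
  After event 6: stock=25 > 9
  After event 7: stock=14 > 9
  After event 8: stock=0 <= 9 -> ALERT
  After event 9: stock=0 <= 9 -> ALERT
  After event 10: stock=0 <= 9 -> ALERT
  After event 11: stock=0 <= 9 -> ALERT
  After event 12: stock=0 <= 9 -> ALERT
  After event 13: stock=0 <= 9 -> ALERT
  After event 14: stock=39 > 9
  After event 15: stock=31 > 9
  After event 16: stock=7 <= 9 -> ALERT
Alert events: [8, 9, 10, 11, 12, 13, 16]. Count = 7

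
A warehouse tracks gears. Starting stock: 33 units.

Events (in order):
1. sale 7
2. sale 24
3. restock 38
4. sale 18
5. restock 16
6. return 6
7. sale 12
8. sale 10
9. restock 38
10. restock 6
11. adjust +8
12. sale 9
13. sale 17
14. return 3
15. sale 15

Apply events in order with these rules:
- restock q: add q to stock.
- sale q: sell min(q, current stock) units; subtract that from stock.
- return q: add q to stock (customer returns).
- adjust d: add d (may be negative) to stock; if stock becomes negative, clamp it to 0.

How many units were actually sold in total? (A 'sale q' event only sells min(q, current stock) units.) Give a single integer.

Answer: 112

Derivation:
Processing events:
Start: stock = 33
  Event 1 (sale 7): sell min(7,33)=7. stock: 33 - 7 = 26. total_sold = 7
  Event 2 (sale 24): sell min(24,26)=24. stock: 26 - 24 = 2. total_sold = 31
  Event 3 (restock 38): 2 + 38 = 40
  Event 4 (sale 18): sell min(18,40)=18. stock: 40 - 18 = 22. total_sold = 49
  Event 5 (restock 16): 22 + 16 = 38
  Event 6 (return 6): 38 + 6 = 44
  Event 7 (sale 12): sell min(12,44)=12. stock: 44 - 12 = 32. total_sold = 61
  Event 8 (sale 10): sell min(10,32)=10. stock: 32 - 10 = 22. total_sold = 71
  Event 9 (restock 38): 22 + 38 = 60
  Event 10 (restock 6): 60 + 6 = 66
  Event 11 (adjust +8): 66 + 8 = 74
  Event 12 (sale 9): sell min(9,74)=9. stock: 74 - 9 = 65. total_sold = 80
  Event 13 (sale 17): sell min(17,65)=17. stock: 65 - 17 = 48. total_sold = 97
  Event 14 (return 3): 48 + 3 = 51
  Event 15 (sale 15): sell min(15,51)=15. stock: 51 - 15 = 36. total_sold = 112
Final: stock = 36, total_sold = 112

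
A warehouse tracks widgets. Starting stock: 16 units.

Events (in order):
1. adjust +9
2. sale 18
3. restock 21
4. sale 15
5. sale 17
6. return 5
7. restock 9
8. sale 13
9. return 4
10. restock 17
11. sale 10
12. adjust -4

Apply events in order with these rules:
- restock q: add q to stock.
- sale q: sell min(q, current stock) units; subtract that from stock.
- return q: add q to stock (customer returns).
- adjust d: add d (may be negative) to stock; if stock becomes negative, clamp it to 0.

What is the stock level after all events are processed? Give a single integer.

Processing events:
Start: stock = 16
  Event 1 (adjust +9): 16 + 9 = 25
  Event 2 (sale 18): sell min(18,25)=18. stock: 25 - 18 = 7. total_sold = 18
  Event 3 (restock 21): 7 + 21 = 28
  Event 4 (sale 15): sell min(15,28)=15. stock: 28 - 15 = 13. total_sold = 33
  Event 5 (sale 17): sell min(17,13)=13. stock: 13 - 13 = 0. total_sold = 46
  Event 6 (return 5): 0 + 5 = 5
  Event 7 (restock 9): 5 + 9 = 14
  Event 8 (sale 13): sell min(13,14)=13. stock: 14 - 13 = 1. total_sold = 59
  Event 9 (return 4): 1 + 4 = 5
  Event 10 (restock 17): 5 + 17 = 22
  Event 11 (sale 10): sell min(10,22)=10. stock: 22 - 10 = 12. total_sold = 69
  Event 12 (adjust -4): 12 + -4 = 8
Final: stock = 8, total_sold = 69

Answer: 8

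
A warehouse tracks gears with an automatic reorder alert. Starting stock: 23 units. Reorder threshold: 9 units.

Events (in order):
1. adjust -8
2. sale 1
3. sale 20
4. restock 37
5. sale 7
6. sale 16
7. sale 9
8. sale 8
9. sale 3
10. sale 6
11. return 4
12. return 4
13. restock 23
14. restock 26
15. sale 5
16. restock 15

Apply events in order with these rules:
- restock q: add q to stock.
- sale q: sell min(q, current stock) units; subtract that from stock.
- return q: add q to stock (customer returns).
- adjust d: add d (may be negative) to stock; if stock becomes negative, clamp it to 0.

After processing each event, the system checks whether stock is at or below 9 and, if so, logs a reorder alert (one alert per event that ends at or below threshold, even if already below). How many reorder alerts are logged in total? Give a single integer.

Processing events:
Start: stock = 23
  Event 1 (adjust -8): 23 + -8 = 15
  Event 2 (sale 1): sell min(1,15)=1. stock: 15 - 1 = 14. total_sold = 1
  Event 3 (sale 20): sell min(20,14)=14. stock: 14 - 14 = 0. total_sold = 15
  Event 4 (restock 37): 0 + 37 = 37
  Event 5 (sale 7): sell min(7,37)=7. stock: 37 - 7 = 30. total_sold = 22
  Event 6 (sale 16): sell min(16,30)=16. stock: 30 - 16 = 14. total_sold = 38
  Event 7 (sale 9): sell min(9,14)=9. stock: 14 - 9 = 5. total_sold = 47
  Event 8 (sale 8): sell min(8,5)=5. stock: 5 - 5 = 0. total_sold = 52
  Event 9 (sale 3): sell min(3,0)=0. stock: 0 - 0 = 0. total_sold = 52
  Event 10 (sale 6): sell min(6,0)=0. stock: 0 - 0 = 0. total_sold = 52
  Event 11 (return 4): 0 + 4 = 4
  Event 12 (return 4): 4 + 4 = 8
  Event 13 (restock 23): 8 + 23 = 31
  Event 14 (restock 26): 31 + 26 = 57
  Event 15 (sale 5): sell min(5,57)=5. stock: 57 - 5 = 52. total_sold = 57
  Event 16 (restock 15): 52 + 15 = 67
Final: stock = 67, total_sold = 57

Checking against threshold 9:
  After event 1: stock=15 > 9
  After event 2: stock=14 > 9
  After event 3: stock=0 <= 9 -> ALERT
  After event 4: stock=37 > 9
  After event 5: stock=30 > 9
  After event 6: stock=14 > 9
  After event 7: stock=5 <= 9 -> ALERT
  After event 8: stock=0 <= 9 -> ALERT
  After event 9: stock=0 <= 9 -> ALERT
  After event 10: stock=0 <= 9 -> ALERT
  After event 11: stock=4 <= 9 -> ALERT
  After event 12: stock=8 <= 9 -> ALERT
  After event 13: stock=31 > 9
  After event 14: stock=57 > 9
  After event 15: stock=52 > 9
  After event 16: stock=67 > 9
Alert events: [3, 7, 8, 9, 10, 11, 12]. Count = 7

Answer: 7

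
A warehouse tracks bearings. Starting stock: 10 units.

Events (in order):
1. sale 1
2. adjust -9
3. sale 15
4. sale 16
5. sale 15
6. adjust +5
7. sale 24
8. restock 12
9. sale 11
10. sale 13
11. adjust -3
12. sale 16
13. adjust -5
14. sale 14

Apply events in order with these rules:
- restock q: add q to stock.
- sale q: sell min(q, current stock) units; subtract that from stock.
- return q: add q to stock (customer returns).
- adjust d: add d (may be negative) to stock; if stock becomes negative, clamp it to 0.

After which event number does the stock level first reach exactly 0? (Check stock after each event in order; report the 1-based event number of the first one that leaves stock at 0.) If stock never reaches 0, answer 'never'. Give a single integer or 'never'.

Answer: 2

Derivation:
Processing events:
Start: stock = 10
  Event 1 (sale 1): sell min(1,10)=1. stock: 10 - 1 = 9. total_sold = 1
  Event 2 (adjust -9): 9 + -9 = 0
  Event 3 (sale 15): sell min(15,0)=0. stock: 0 - 0 = 0. total_sold = 1
  Event 4 (sale 16): sell min(16,0)=0. stock: 0 - 0 = 0. total_sold = 1
  Event 5 (sale 15): sell min(15,0)=0. stock: 0 - 0 = 0. total_sold = 1
  Event 6 (adjust +5): 0 + 5 = 5
  Event 7 (sale 24): sell min(24,5)=5. stock: 5 - 5 = 0. total_sold = 6
  Event 8 (restock 12): 0 + 12 = 12
  Event 9 (sale 11): sell min(11,12)=11. stock: 12 - 11 = 1. total_sold = 17
  Event 10 (sale 13): sell min(13,1)=1. stock: 1 - 1 = 0. total_sold = 18
  Event 11 (adjust -3): 0 + -3 = 0 (clamped to 0)
  Event 12 (sale 16): sell min(16,0)=0. stock: 0 - 0 = 0. total_sold = 18
  Event 13 (adjust -5): 0 + -5 = 0 (clamped to 0)
  Event 14 (sale 14): sell min(14,0)=0. stock: 0 - 0 = 0. total_sold = 18
Final: stock = 0, total_sold = 18

First zero at event 2.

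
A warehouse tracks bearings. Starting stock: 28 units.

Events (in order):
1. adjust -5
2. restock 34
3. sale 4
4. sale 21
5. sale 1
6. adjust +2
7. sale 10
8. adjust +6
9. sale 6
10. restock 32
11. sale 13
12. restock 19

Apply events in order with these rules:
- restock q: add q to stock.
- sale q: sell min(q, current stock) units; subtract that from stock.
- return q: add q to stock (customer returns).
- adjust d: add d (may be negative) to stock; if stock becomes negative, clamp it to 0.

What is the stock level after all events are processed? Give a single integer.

Answer: 61

Derivation:
Processing events:
Start: stock = 28
  Event 1 (adjust -5): 28 + -5 = 23
  Event 2 (restock 34): 23 + 34 = 57
  Event 3 (sale 4): sell min(4,57)=4. stock: 57 - 4 = 53. total_sold = 4
  Event 4 (sale 21): sell min(21,53)=21. stock: 53 - 21 = 32. total_sold = 25
  Event 5 (sale 1): sell min(1,32)=1. stock: 32 - 1 = 31. total_sold = 26
  Event 6 (adjust +2): 31 + 2 = 33
  Event 7 (sale 10): sell min(10,33)=10. stock: 33 - 10 = 23. total_sold = 36
  Event 8 (adjust +6): 23 + 6 = 29
  Event 9 (sale 6): sell min(6,29)=6. stock: 29 - 6 = 23. total_sold = 42
  Event 10 (restock 32): 23 + 32 = 55
  Event 11 (sale 13): sell min(13,55)=13. stock: 55 - 13 = 42. total_sold = 55
  Event 12 (restock 19): 42 + 19 = 61
Final: stock = 61, total_sold = 55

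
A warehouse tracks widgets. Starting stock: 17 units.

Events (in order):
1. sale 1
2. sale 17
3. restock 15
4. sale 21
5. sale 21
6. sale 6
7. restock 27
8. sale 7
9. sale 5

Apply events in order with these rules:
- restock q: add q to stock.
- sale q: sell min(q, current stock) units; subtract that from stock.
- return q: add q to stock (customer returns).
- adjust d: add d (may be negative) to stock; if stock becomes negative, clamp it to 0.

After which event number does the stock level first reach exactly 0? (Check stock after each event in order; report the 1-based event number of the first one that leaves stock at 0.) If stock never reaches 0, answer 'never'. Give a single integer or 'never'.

Answer: 2

Derivation:
Processing events:
Start: stock = 17
  Event 1 (sale 1): sell min(1,17)=1. stock: 17 - 1 = 16. total_sold = 1
  Event 2 (sale 17): sell min(17,16)=16. stock: 16 - 16 = 0. total_sold = 17
  Event 3 (restock 15): 0 + 15 = 15
  Event 4 (sale 21): sell min(21,15)=15. stock: 15 - 15 = 0. total_sold = 32
  Event 5 (sale 21): sell min(21,0)=0. stock: 0 - 0 = 0. total_sold = 32
  Event 6 (sale 6): sell min(6,0)=0. stock: 0 - 0 = 0. total_sold = 32
  Event 7 (restock 27): 0 + 27 = 27
  Event 8 (sale 7): sell min(7,27)=7. stock: 27 - 7 = 20. total_sold = 39
  Event 9 (sale 5): sell min(5,20)=5. stock: 20 - 5 = 15. total_sold = 44
Final: stock = 15, total_sold = 44

First zero at event 2.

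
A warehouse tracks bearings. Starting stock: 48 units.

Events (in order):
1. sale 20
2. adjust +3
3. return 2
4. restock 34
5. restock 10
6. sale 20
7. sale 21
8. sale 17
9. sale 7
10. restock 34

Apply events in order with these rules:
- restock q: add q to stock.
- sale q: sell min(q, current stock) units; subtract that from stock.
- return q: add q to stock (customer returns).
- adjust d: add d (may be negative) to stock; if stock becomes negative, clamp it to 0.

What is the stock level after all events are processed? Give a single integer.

Processing events:
Start: stock = 48
  Event 1 (sale 20): sell min(20,48)=20. stock: 48 - 20 = 28. total_sold = 20
  Event 2 (adjust +3): 28 + 3 = 31
  Event 3 (return 2): 31 + 2 = 33
  Event 4 (restock 34): 33 + 34 = 67
  Event 5 (restock 10): 67 + 10 = 77
  Event 6 (sale 20): sell min(20,77)=20. stock: 77 - 20 = 57. total_sold = 40
  Event 7 (sale 21): sell min(21,57)=21. stock: 57 - 21 = 36. total_sold = 61
  Event 8 (sale 17): sell min(17,36)=17. stock: 36 - 17 = 19. total_sold = 78
  Event 9 (sale 7): sell min(7,19)=7. stock: 19 - 7 = 12. total_sold = 85
  Event 10 (restock 34): 12 + 34 = 46
Final: stock = 46, total_sold = 85

Answer: 46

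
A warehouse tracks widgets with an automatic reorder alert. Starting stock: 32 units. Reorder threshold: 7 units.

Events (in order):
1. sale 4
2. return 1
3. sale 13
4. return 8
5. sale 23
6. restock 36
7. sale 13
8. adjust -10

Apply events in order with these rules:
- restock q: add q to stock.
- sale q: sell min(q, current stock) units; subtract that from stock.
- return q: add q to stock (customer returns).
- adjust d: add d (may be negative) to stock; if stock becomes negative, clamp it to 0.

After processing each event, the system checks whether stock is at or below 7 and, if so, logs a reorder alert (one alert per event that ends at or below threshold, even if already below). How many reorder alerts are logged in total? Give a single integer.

Answer: 1

Derivation:
Processing events:
Start: stock = 32
  Event 1 (sale 4): sell min(4,32)=4. stock: 32 - 4 = 28. total_sold = 4
  Event 2 (return 1): 28 + 1 = 29
  Event 3 (sale 13): sell min(13,29)=13. stock: 29 - 13 = 16. total_sold = 17
  Event 4 (return 8): 16 + 8 = 24
  Event 5 (sale 23): sell min(23,24)=23. stock: 24 - 23 = 1. total_sold = 40
  Event 6 (restock 36): 1 + 36 = 37
  Event 7 (sale 13): sell min(13,37)=13. stock: 37 - 13 = 24. total_sold = 53
  Event 8 (adjust -10): 24 + -10 = 14
Final: stock = 14, total_sold = 53

Checking against threshold 7:
  After event 1: stock=28 > 7
  After event 2: stock=29 > 7
  After event 3: stock=16 > 7
  After event 4: stock=24 > 7
  After event 5: stock=1 <= 7 -> ALERT
  After event 6: stock=37 > 7
  After event 7: stock=24 > 7
  After event 8: stock=14 > 7
Alert events: [5]. Count = 1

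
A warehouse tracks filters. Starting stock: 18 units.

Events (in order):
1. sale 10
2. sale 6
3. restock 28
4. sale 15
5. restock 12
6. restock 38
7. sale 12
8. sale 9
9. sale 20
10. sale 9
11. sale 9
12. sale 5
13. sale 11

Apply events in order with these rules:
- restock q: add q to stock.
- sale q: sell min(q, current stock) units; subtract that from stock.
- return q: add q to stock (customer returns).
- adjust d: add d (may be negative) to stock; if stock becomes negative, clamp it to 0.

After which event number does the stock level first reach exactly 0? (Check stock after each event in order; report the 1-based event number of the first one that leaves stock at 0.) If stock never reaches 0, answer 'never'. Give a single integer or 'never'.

Answer: 13

Derivation:
Processing events:
Start: stock = 18
  Event 1 (sale 10): sell min(10,18)=10. stock: 18 - 10 = 8. total_sold = 10
  Event 2 (sale 6): sell min(6,8)=6. stock: 8 - 6 = 2. total_sold = 16
  Event 3 (restock 28): 2 + 28 = 30
  Event 4 (sale 15): sell min(15,30)=15. stock: 30 - 15 = 15. total_sold = 31
  Event 5 (restock 12): 15 + 12 = 27
  Event 6 (restock 38): 27 + 38 = 65
  Event 7 (sale 12): sell min(12,65)=12. stock: 65 - 12 = 53. total_sold = 43
  Event 8 (sale 9): sell min(9,53)=9. stock: 53 - 9 = 44. total_sold = 52
  Event 9 (sale 20): sell min(20,44)=20. stock: 44 - 20 = 24. total_sold = 72
  Event 10 (sale 9): sell min(9,24)=9. stock: 24 - 9 = 15. total_sold = 81
  Event 11 (sale 9): sell min(9,15)=9. stock: 15 - 9 = 6. total_sold = 90
  Event 12 (sale 5): sell min(5,6)=5. stock: 6 - 5 = 1. total_sold = 95
  Event 13 (sale 11): sell min(11,1)=1. stock: 1 - 1 = 0. total_sold = 96
Final: stock = 0, total_sold = 96

First zero at event 13.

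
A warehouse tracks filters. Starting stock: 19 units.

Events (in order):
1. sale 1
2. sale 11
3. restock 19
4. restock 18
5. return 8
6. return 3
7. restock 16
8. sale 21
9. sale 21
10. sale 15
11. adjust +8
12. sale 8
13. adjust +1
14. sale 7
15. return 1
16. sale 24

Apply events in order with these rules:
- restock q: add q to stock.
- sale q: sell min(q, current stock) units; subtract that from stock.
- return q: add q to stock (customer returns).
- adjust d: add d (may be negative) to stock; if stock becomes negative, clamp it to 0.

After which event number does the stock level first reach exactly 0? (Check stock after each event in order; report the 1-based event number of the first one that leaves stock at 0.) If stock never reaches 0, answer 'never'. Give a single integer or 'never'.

Processing events:
Start: stock = 19
  Event 1 (sale 1): sell min(1,19)=1. stock: 19 - 1 = 18. total_sold = 1
  Event 2 (sale 11): sell min(11,18)=11. stock: 18 - 11 = 7. total_sold = 12
  Event 3 (restock 19): 7 + 19 = 26
  Event 4 (restock 18): 26 + 18 = 44
  Event 5 (return 8): 44 + 8 = 52
  Event 6 (return 3): 52 + 3 = 55
  Event 7 (restock 16): 55 + 16 = 71
  Event 8 (sale 21): sell min(21,71)=21. stock: 71 - 21 = 50. total_sold = 33
  Event 9 (sale 21): sell min(21,50)=21. stock: 50 - 21 = 29. total_sold = 54
  Event 10 (sale 15): sell min(15,29)=15. stock: 29 - 15 = 14. total_sold = 69
  Event 11 (adjust +8): 14 + 8 = 22
  Event 12 (sale 8): sell min(8,22)=8. stock: 22 - 8 = 14. total_sold = 77
  Event 13 (adjust +1): 14 + 1 = 15
  Event 14 (sale 7): sell min(7,15)=7. stock: 15 - 7 = 8. total_sold = 84
  Event 15 (return 1): 8 + 1 = 9
  Event 16 (sale 24): sell min(24,9)=9. stock: 9 - 9 = 0. total_sold = 93
Final: stock = 0, total_sold = 93

First zero at event 16.

Answer: 16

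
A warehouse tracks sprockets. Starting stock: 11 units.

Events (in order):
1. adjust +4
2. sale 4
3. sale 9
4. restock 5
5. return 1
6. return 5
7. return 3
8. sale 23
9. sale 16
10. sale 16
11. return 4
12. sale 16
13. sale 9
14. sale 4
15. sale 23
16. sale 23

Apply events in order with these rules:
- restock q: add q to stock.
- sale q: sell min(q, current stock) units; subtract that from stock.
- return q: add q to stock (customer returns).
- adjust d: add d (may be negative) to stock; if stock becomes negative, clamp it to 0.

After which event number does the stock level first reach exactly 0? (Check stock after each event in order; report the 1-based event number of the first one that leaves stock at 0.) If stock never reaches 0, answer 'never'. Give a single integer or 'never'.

Answer: 8

Derivation:
Processing events:
Start: stock = 11
  Event 1 (adjust +4): 11 + 4 = 15
  Event 2 (sale 4): sell min(4,15)=4. stock: 15 - 4 = 11. total_sold = 4
  Event 3 (sale 9): sell min(9,11)=9. stock: 11 - 9 = 2. total_sold = 13
  Event 4 (restock 5): 2 + 5 = 7
  Event 5 (return 1): 7 + 1 = 8
  Event 6 (return 5): 8 + 5 = 13
  Event 7 (return 3): 13 + 3 = 16
  Event 8 (sale 23): sell min(23,16)=16. stock: 16 - 16 = 0. total_sold = 29
  Event 9 (sale 16): sell min(16,0)=0. stock: 0 - 0 = 0. total_sold = 29
  Event 10 (sale 16): sell min(16,0)=0. stock: 0 - 0 = 0. total_sold = 29
  Event 11 (return 4): 0 + 4 = 4
  Event 12 (sale 16): sell min(16,4)=4. stock: 4 - 4 = 0. total_sold = 33
  Event 13 (sale 9): sell min(9,0)=0. stock: 0 - 0 = 0. total_sold = 33
  Event 14 (sale 4): sell min(4,0)=0. stock: 0 - 0 = 0. total_sold = 33
  Event 15 (sale 23): sell min(23,0)=0. stock: 0 - 0 = 0. total_sold = 33
  Event 16 (sale 23): sell min(23,0)=0. stock: 0 - 0 = 0. total_sold = 33
Final: stock = 0, total_sold = 33

First zero at event 8.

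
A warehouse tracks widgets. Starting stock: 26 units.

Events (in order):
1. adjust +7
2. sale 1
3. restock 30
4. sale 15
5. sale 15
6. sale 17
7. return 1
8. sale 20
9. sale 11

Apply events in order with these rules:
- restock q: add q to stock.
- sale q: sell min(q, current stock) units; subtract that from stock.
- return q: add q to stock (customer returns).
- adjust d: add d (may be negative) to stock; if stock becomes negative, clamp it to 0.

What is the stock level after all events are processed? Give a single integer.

Answer: 0

Derivation:
Processing events:
Start: stock = 26
  Event 1 (adjust +7): 26 + 7 = 33
  Event 2 (sale 1): sell min(1,33)=1. stock: 33 - 1 = 32. total_sold = 1
  Event 3 (restock 30): 32 + 30 = 62
  Event 4 (sale 15): sell min(15,62)=15. stock: 62 - 15 = 47. total_sold = 16
  Event 5 (sale 15): sell min(15,47)=15. stock: 47 - 15 = 32. total_sold = 31
  Event 6 (sale 17): sell min(17,32)=17. stock: 32 - 17 = 15. total_sold = 48
  Event 7 (return 1): 15 + 1 = 16
  Event 8 (sale 20): sell min(20,16)=16. stock: 16 - 16 = 0. total_sold = 64
  Event 9 (sale 11): sell min(11,0)=0. stock: 0 - 0 = 0. total_sold = 64
Final: stock = 0, total_sold = 64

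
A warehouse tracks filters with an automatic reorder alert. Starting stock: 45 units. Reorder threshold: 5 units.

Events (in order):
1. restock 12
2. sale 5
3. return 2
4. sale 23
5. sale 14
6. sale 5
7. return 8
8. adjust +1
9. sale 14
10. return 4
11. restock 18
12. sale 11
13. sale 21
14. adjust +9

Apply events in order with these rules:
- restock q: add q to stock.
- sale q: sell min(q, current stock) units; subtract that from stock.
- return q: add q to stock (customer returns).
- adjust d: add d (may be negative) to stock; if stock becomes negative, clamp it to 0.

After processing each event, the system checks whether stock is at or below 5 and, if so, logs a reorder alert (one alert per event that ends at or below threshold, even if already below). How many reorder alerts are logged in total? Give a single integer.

Answer: 1

Derivation:
Processing events:
Start: stock = 45
  Event 1 (restock 12): 45 + 12 = 57
  Event 2 (sale 5): sell min(5,57)=5. stock: 57 - 5 = 52. total_sold = 5
  Event 3 (return 2): 52 + 2 = 54
  Event 4 (sale 23): sell min(23,54)=23. stock: 54 - 23 = 31. total_sold = 28
  Event 5 (sale 14): sell min(14,31)=14. stock: 31 - 14 = 17. total_sold = 42
  Event 6 (sale 5): sell min(5,17)=5. stock: 17 - 5 = 12. total_sold = 47
  Event 7 (return 8): 12 + 8 = 20
  Event 8 (adjust +1): 20 + 1 = 21
  Event 9 (sale 14): sell min(14,21)=14. stock: 21 - 14 = 7. total_sold = 61
  Event 10 (return 4): 7 + 4 = 11
  Event 11 (restock 18): 11 + 18 = 29
  Event 12 (sale 11): sell min(11,29)=11. stock: 29 - 11 = 18. total_sold = 72
  Event 13 (sale 21): sell min(21,18)=18. stock: 18 - 18 = 0. total_sold = 90
  Event 14 (adjust +9): 0 + 9 = 9
Final: stock = 9, total_sold = 90

Checking against threshold 5:
  After event 1: stock=57 > 5
  After event 2: stock=52 > 5
  After event 3: stock=54 > 5
  After event 4: stock=31 > 5
  After event 5: stock=17 > 5
  After event 6: stock=12 > 5
  After event 7: stock=20 > 5
  After event 8: stock=21 > 5
  After event 9: stock=7 > 5
  After event 10: stock=11 > 5
  After event 11: stock=29 > 5
  After event 12: stock=18 > 5
  After event 13: stock=0 <= 5 -> ALERT
  After event 14: stock=9 > 5
Alert events: [13]. Count = 1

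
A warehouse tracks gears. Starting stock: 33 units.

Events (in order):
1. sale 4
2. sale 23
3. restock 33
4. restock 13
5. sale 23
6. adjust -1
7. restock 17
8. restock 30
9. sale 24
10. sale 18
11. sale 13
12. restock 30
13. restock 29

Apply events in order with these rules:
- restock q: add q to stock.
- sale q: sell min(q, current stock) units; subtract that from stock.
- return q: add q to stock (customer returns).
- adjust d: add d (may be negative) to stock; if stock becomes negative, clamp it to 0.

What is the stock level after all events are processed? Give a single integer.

Processing events:
Start: stock = 33
  Event 1 (sale 4): sell min(4,33)=4. stock: 33 - 4 = 29. total_sold = 4
  Event 2 (sale 23): sell min(23,29)=23. stock: 29 - 23 = 6. total_sold = 27
  Event 3 (restock 33): 6 + 33 = 39
  Event 4 (restock 13): 39 + 13 = 52
  Event 5 (sale 23): sell min(23,52)=23. stock: 52 - 23 = 29. total_sold = 50
  Event 6 (adjust -1): 29 + -1 = 28
  Event 7 (restock 17): 28 + 17 = 45
  Event 8 (restock 30): 45 + 30 = 75
  Event 9 (sale 24): sell min(24,75)=24. stock: 75 - 24 = 51. total_sold = 74
  Event 10 (sale 18): sell min(18,51)=18. stock: 51 - 18 = 33. total_sold = 92
  Event 11 (sale 13): sell min(13,33)=13. stock: 33 - 13 = 20. total_sold = 105
  Event 12 (restock 30): 20 + 30 = 50
  Event 13 (restock 29): 50 + 29 = 79
Final: stock = 79, total_sold = 105

Answer: 79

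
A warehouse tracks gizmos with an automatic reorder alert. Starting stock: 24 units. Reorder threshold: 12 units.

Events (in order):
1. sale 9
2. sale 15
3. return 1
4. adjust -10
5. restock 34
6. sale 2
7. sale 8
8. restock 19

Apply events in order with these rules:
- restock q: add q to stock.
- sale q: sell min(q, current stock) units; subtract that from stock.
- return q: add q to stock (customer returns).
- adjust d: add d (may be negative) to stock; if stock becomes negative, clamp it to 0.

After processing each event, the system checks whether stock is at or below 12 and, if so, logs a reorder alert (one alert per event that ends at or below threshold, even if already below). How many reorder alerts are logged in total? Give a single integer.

Processing events:
Start: stock = 24
  Event 1 (sale 9): sell min(9,24)=9. stock: 24 - 9 = 15. total_sold = 9
  Event 2 (sale 15): sell min(15,15)=15. stock: 15 - 15 = 0. total_sold = 24
  Event 3 (return 1): 0 + 1 = 1
  Event 4 (adjust -10): 1 + -10 = 0 (clamped to 0)
  Event 5 (restock 34): 0 + 34 = 34
  Event 6 (sale 2): sell min(2,34)=2. stock: 34 - 2 = 32. total_sold = 26
  Event 7 (sale 8): sell min(8,32)=8. stock: 32 - 8 = 24. total_sold = 34
  Event 8 (restock 19): 24 + 19 = 43
Final: stock = 43, total_sold = 34

Checking against threshold 12:
  After event 1: stock=15 > 12
  After event 2: stock=0 <= 12 -> ALERT
  After event 3: stock=1 <= 12 -> ALERT
  After event 4: stock=0 <= 12 -> ALERT
  After event 5: stock=34 > 12
  After event 6: stock=32 > 12
  After event 7: stock=24 > 12
  After event 8: stock=43 > 12
Alert events: [2, 3, 4]. Count = 3

Answer: 3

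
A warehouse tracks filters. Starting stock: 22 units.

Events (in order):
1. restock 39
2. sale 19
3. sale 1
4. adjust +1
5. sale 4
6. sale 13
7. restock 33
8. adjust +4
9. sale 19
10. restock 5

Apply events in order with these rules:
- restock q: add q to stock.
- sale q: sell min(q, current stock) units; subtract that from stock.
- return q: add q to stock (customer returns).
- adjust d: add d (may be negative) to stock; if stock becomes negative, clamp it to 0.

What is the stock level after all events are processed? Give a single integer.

Processing events:
Start: stock = 22
  Event 1 (restock 39): 22 + 39 = 61
  Event 2 (sale 19): sell min(19,61)=19. stock: 61 - 19 = 42. total_sold = 19
  Event 3 (sale 1): sell min(1,42)=1. stock: 42 - 1 = 41. total_sold = 20
  Event 4 (adjust +1): 41 + 1 = 42
  Event 5 (sale 4): sell min(4,42)=4. stock: 42 - 4 = 38. total_sold = 24
  Event 6 (sale 13): sell min(13,38)=13. stock: 38 - 13 = 25. total_sold = 37
  Event 7 (restock 33): 25 + 33 = 58
  Event 8 (adjust +4): 58 + 4 = 62
  Event 9 (sale 19): sell min(19,62)=19. stock: 62 - 19 = 43. total_sold = 56
  Event 10 (restock 5): 43 + 5 = 48
Final: stock = 48, total_sold = 56

Answer: 48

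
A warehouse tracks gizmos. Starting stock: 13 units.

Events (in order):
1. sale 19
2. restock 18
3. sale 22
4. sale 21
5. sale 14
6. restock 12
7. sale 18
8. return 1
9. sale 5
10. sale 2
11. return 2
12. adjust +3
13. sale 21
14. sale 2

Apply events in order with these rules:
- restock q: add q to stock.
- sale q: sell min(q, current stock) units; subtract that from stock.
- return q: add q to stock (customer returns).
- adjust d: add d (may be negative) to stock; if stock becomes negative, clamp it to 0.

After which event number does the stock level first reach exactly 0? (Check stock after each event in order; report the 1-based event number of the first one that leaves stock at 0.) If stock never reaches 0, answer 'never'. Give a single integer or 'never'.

Answer: 1

Derivation:
Processing events:
Start: stock = 13
  Event 1 (sale 19): sell min(19,13)=13. stock: 13 - 13 = 0. total_sold = 13
  Event 2 (restock 18): 0 + 18 = 18
  Event 3 (sale 22): sell min(22,18)=18. stock: 18 - 18 = 0. total_sold = 31
  Event 4 (sale 21): sell min(21,0)=0. stock: 0 - 0 = 0. total_sold = 31
  Event 5 (sale 14): sell min(14,0)=0. stock: 0 - 0 = 0. total_sold = 31
  Event 6 (restock 12): 0 + 12 = 12
  Event 7 (sale 18): sell min(18,12)=12. stock: 12 - 12 = 0. total_sold = 43
  Event 8 (return 1): 0 + 1 = 1
  Event 9 (sale 5): sell min(5,1)=1. stock: 1 - 1 = 0. total_sold = 44
  Event 10 (sale 2): sell min(2,0)=0. stock: 0 - 0 = 0. total_sold = 44
  Event 11 (return 2): 0 + 2 = 2
  Event 12 (adjust +3): 2 + 3 = 5
  Event 13 (sale 21): sell min(21,5)=5. stock: 5 - 5 = 0. total_sold = 49
  Event 14 (sale 2): sell min(2,0)=0. stock: 0 - 0 = 0. total_sold = 49
Final: stock = 0, total_sold = 49

First zero at event 1.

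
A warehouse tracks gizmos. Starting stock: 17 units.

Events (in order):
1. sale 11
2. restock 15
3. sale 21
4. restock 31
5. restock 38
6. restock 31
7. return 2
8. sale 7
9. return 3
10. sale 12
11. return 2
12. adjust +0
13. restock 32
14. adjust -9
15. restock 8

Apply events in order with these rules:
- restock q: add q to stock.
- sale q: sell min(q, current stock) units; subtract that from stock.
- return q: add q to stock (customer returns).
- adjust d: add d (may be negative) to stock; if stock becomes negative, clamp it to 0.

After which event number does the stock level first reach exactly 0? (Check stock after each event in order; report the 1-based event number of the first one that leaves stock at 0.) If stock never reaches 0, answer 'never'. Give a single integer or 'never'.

Answer: 3

Derivation:
Processing events:
Start: stock = 17
  Event 1 (sale 11): sell min(11,17)=11. stock: 17 - 11 = 6. total_sold = 11
  Event 2 (restock 15): 6 + 15 = 21
  Event 3 (sale 21): sell min(21,21)=21. stock: 21 - 21 = 0. total_sold = 32
  Event 4 (restock 31): 0 + 31 = 31
  Event 5 (restock 38): 31 + 38 = 69
  Event 6 (restock 31): 69 + 31 = 100
  Event 7 (return 2): 100 + 2 = 102
  Event 8 (sale 7): sell min(7,102)=7. stock: 102 - 7 = 95. total_sold = 39
  Event 9 (return 3): 95 + 3 = 98
  Event 10 (sale 12): sell min(12,98)=12. stock: 98 - 12 = 86. total_sold = 51
  Event 11 (return 2): 86 + 2 = 88
  Event 12 (adjust +0): 88 + 0 = 88
  Event 13 (restock 32): 88 + 32 = 120
  Event 14 (adjust -9): 120 + -9 = 111
  Event 15 (restock 8): 111 + 8 = 119
Final: stock = 119, total_sold = 51

First zero at event 3.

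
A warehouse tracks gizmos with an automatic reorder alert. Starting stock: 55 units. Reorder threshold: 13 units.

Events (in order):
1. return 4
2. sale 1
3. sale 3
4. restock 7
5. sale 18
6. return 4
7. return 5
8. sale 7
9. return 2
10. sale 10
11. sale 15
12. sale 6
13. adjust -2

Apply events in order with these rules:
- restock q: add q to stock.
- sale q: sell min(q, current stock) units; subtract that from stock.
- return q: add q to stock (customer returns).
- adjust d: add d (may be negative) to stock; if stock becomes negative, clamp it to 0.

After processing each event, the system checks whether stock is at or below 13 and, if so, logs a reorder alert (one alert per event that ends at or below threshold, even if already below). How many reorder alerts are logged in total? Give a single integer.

Processing events:
Start: stock = 55
  Event 1 (return 4): 55 + 4 = 59
  Event 2 (sale 1): sell min(1,59)=1. stock: 59 - 1 = 58. total_sold = 1
  Event 3 (sale 3): sell min(3,58)=3. stock: 58 - 3 = 55. total_sold = 4
  Event 4 (restock 7): 55 + 7 = 62
  Event 5 (sale 18): sell min(18,62)=18. stock: 62 - 18 = 44. total_sold = 22
  Event 6 (return 4): 44 + 4 = 48
  Event 7 (return 5): 48 + 5 = 53
  Event 8 (sale 7): sell min(7,53)=7. stock: 53 - 7 = 46. total_sold = 29
  Event 9 (return 2): 46 + 2 = 48
  Event 10 (sale 10): sell min(10,48)=10. stock: 48 - 10 = 38. total_sold = 39
  Event 11 (sale 15): sell min(15,38)=15. stock: 38 - 15 = 23. total_sold = 54
  Event 12 (sale 6): sell min(6,23)=6. stock: 23 - 6 = 17. total_sold = 60
  Event 13 (adjust -2): 17 + -2 = 15
Final: stock = 15, total_sold = 60

Checking against threshold 13:
  After event 1: stock=59 > 13
  After event 2: stock=58 > 13
  After event 3: stock=55 > 13
  After event 4: stock=62 > 13
  After event 5: stock=44 > 13
  After event 6: stock=48 > 13
  After event 7: stock=53 > 13
  After event 8: stock=46 > 13
  After event 9: stock=48 > 13
  After event 10: stock=38 > 13
  After event 11: stock=23 > 13
  After event 12: stock=17 > 13
  After event 13: stock=15 > 13
Alert events: []. Count = 0

Answer: 0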